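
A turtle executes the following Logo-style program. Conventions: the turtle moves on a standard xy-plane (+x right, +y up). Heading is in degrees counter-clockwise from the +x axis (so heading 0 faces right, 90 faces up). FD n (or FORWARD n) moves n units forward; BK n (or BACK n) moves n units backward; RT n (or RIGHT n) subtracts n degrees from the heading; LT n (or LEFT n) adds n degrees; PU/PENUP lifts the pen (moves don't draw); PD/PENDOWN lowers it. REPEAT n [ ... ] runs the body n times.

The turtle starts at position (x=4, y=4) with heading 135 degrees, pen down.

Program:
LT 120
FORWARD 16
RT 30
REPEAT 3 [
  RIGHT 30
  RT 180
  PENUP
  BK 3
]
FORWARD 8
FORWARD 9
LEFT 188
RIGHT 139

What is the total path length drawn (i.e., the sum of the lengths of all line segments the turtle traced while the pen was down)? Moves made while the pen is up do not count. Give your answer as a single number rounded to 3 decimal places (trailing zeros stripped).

Executing turtle program step by step:
Start: pos=(4,4), heading=135, pen down
LT 120: heading 135 -> 255
FD 16: (4,4) -> (-0.141,-11.455) [heading=255, draw]
RT 30: heading 255 -> 225
REPEAT 3 [
  -- iteration 1/3 --
  RT 30: heading 225 -> 195
  RT 180: heading 195 -> 15
  PU: pen up
  BK 3: (-0.141,-11.455) -> (-3.039,-12.231) [heading=15, move]
  -- iteration 2/3 --
  RT 30: heading 15 -> 345
  RT 180: heading 345 -> 165
  PU: pen up
  BK 3: (-3.039,-12.231) -> (-0.141,-13.008) [heading=165, move]
  -- iteration 3/3 --
  RT 30: heading 165 -> 135
  RT 180: heading 135 -> 315
  PU: pen up
  BK 3: (-0.141,-13.008) -> (-2.262,-10.886) [heading=315, move]
]
FD 8: (-2.262,-10.886) -> (3.394,-16.543) [heading=315, move]
FD 9: (3.394,-16.543) -> (9.758,-22.907) [heading=315, move]
LT 188: heading 315 -> 143
RT 139: heading 143 -> 4
Final: pos=(9.758,-22.907), heading=4, 1 segment(s) drawn

Segment lengths:
  seg 1: (4,4) -> (-0.141,-11.455), length = 16
Total = 16

Answer: 16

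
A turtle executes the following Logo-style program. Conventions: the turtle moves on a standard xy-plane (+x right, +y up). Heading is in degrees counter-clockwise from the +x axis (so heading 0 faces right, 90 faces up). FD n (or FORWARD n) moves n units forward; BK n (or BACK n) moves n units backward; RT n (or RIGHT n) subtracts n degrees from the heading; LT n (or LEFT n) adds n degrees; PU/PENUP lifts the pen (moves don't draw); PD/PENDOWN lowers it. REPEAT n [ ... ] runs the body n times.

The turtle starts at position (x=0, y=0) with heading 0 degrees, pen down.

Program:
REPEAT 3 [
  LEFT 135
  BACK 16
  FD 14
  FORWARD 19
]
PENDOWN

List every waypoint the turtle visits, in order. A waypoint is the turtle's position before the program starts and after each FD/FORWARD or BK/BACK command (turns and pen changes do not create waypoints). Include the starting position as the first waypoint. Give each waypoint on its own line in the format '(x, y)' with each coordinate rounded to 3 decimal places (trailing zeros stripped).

Answer: (0, 0)
(11.314, -11.314)
(1.414, -1.414)
(-12.021, 12.021)
(-12.021, 28.021)
(-12.021, 14.021)
(-12.021, -4.979)
(-23.335, -16.293)
(-13.435, -6.393)
(0, 7.042)

Derivation:
Executing turtle program step by step:
Start: pos=(0,0), heading=0, pen down
REPEAT 3 [
  -- iteration 1/3 --
  LT 135: heading 0 -> 135
  BK 16: (0,0) -> (11.314,-11.314) [heading=135, draw]
  FD 14: (11.314,-11.314) -> (1.414,-1.414) [heading=135, draw]
  FD 19: (1.414,-1.414) -> (-12.021,12.021) [heading=135, draw]
  -- iteration 2/3 --
  LT 135: heading 135 -> 270
  BK 16: (-12.021,12.021) -> (-12.021,28.021) [heading=270, draw]
  FD 14: (-12.021,28.021) -> (-12.021,14.021) [heading=270, draw]
  FD 19: (-12.021,14.021) -> (-12.021,-4.979) [heading=270, draw]
  -- iteration 3/3 --
  LT 135: heading 270 -> 45
  BK 16: (-12.021,-4.979) -> (-23.335,-16.293) [heading=45, draw]
  FD 14: (-23.335,-16.293) -> (-13.435,-6.393) [heading=45, draw]
  FD 19: (-13.435,-6.393) -> (0,7.042) [heading=45, draw]
]
PD: pen down
Final: pos=(0,7.042), heading=45, 9 segment(s) drawn
Waypoints (10 total):
(0, 0)
(11.314, -11.314)
(1.414, -1.414)
(-12.021, 12.021)
(-12.021, 28.021)
(-12.021, 14.021)
(-12.021, -4.979)
(-23.335, -16.293)
(-13.435, -6.393)
(0, 7.042)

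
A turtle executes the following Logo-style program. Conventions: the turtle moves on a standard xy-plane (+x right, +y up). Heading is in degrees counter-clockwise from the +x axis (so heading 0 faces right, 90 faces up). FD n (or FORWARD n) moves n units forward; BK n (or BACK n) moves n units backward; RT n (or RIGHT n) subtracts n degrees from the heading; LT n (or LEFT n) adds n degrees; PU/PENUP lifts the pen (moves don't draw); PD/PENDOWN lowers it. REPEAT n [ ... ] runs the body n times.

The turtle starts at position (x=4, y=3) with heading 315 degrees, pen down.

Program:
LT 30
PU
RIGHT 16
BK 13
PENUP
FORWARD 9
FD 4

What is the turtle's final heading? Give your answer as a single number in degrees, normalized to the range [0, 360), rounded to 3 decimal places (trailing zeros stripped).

Answer: 329

Derivation:
Executing turtle program step by step:
Start: pos=(4,3), heading=315, pen down
LT 30: heading 315 -> 345
PU: pen up
RT 16: heading 345 -> 329
BK 13: (4,3) -> (-7.143,9.695) [heading=329, move]
PU: pen up
FD 9: (-7.143,9.695) -> (0.571,5.06) [heading=329, move]
FD 4: (0.571,5.06) -> (4,3) [heading=329, move]
Final: pos=(4,3), heading=329, 0 segment(s) drawn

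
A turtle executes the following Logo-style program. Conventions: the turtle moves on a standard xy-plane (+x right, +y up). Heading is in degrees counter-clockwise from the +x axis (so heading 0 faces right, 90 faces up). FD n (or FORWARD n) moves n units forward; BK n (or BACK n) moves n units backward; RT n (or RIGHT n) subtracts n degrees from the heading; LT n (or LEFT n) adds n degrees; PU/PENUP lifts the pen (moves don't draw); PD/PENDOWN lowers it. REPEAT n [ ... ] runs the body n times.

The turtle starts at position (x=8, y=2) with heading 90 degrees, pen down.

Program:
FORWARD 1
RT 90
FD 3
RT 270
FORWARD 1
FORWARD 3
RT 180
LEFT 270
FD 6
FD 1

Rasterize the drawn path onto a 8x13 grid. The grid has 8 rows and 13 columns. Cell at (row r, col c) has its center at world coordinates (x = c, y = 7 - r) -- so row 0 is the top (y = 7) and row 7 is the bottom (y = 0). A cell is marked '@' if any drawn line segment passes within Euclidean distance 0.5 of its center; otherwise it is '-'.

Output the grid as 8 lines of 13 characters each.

Segment 0: (8,2) -> (8,3)
Segment 1: (8,3) -> (11,3)
Segment 2: (11,3) -> (11,4)
Segment 3: (11,4) -> (11,7)
Segment 4: (11,7) -> (5,7)
Segment 5: (5,7) -> (4,7)

Answer: ----@@@@@@@@-
-----------@-
-----------@-
-----------@-
--------@@@@-
--------@----
-------------
-------------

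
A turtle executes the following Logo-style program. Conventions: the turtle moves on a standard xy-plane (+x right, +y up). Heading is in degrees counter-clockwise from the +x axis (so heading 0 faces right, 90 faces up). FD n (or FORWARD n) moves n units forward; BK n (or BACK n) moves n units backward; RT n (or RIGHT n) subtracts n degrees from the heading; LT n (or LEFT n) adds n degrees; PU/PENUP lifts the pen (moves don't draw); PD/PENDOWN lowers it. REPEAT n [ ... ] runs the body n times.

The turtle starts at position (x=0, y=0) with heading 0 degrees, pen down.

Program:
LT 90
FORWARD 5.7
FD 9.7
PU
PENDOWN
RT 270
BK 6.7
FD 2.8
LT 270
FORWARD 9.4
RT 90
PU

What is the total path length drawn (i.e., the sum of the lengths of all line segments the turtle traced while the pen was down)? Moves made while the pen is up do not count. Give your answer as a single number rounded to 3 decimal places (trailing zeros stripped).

Answer: 34.3

Derivation:
Executing turtle program step by step:
Start: pos=(0,0), heading=0, pen down
LT 90: heading 0 -> 90
FD 5.7: (0,0) -> (0,5.7) [heading=90, draw]
FD 9.7: (0,5.7) -> (0,15.4) [heading=90, draw]
PU: pen up
PD: pen down
RT 270: heading 90 -> 180
BK 6.7: (0,15.4) -> (6.7,15.4) [heading=180, draw]
FD 2.8: (6.7,15.4) -> (3.9,15.4) [heading=180, draw]
LT 270: heading 180 -> 90
FD 9.4: (3.9,15.4) -> (3.9,24.8) [heading=90, draw]
RT 90: heading 90 -> 0
PU: pen up
Final: pos=(3.9,24.8), heading=0, 5 segment(s) drawn

Segment lengths:
  seg 1: (0,0) -> (0,5.7), length = 5.7
  seg 2: (0,5.7) -> (0,15.4), length = 9.7
  seg 3: (0,15.4) -> (6.7,15.4), length = 6.7
  seg 4: (6.7,15.4) -> (3.9,15.4), length = 2.8
  seg 5: (3.9,15.4) -> (3.9,24.8), length = 9.4
Total = 34.3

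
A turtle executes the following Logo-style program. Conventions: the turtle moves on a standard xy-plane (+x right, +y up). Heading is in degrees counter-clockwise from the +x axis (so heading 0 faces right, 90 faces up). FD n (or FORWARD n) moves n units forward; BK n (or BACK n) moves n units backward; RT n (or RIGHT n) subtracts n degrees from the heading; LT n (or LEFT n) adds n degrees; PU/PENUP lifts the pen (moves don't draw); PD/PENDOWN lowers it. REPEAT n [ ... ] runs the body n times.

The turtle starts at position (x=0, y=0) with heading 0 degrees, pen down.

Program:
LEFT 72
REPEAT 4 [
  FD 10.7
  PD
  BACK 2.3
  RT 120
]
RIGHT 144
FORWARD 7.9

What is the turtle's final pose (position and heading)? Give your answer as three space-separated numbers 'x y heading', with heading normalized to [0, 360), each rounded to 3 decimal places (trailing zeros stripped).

Executing turtle program step by step:
Start: pos=(0,0), heading=0, pen down
LT 72: heading 0 -> 72
REPEAT 4 [
  -- iteration 1/4 --
  FD 10.7: (0,0) -> (3.306,10.176) [heading=72, draw]
  PD: pen down
  BK 2.3: (3.306,10.176) -> (2.596,7.989) [heading=72, draw]
  RT 120: heading 72 -> 312
  -- iteration 2/4 --
  FD 10.7: (2.596,7.989) -> (9.755,0.037) [heading=312, draw]
  PD: pen down
  BK 2.3: (9.755,0.037) -> (8.216,1.746) [heading=312, draw]
  RT 120: heading 312 -> 192
  -- iteration 3/4 --
  FD 10.7: (8.216,1.746) -> (-2.25,-0.478) [heading=192, draw]
  PD: pen down
  BK 2.3: (-2.25,-0.478) -> (0,0) [heading=192, draw]
  RT 120: heading 192 -> 72
  -- iteration 4/4 --
  FD 10.7: (0,0) -> (3.306,10.176) [heading=72, draw]
  PD: pen down
  BK 2.3: (3.306,10.176) -> (2.596,7.989) [heading=72, draw]
  RT 120: heading 72 -> 312
]
RT 144: heading 312 -> 168
FD 7.9: (2.596,7.989) -> (-5.132,9.631) [heading=168, draw]
Final: pos=(-5.132,9.631), heading=168, 9 segment(s) drawn

Answer: -5.132 9.631 168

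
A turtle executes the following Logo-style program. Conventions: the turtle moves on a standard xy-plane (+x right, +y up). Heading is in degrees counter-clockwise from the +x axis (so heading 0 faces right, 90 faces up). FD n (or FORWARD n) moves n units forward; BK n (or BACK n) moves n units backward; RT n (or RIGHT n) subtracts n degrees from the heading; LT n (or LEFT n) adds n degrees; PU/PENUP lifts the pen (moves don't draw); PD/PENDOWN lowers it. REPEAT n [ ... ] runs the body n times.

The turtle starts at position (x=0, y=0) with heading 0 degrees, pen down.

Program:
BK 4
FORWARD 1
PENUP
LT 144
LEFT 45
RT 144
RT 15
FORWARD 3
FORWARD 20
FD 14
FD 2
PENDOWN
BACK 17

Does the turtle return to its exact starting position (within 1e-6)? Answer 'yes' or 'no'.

Answer: no

Derivation:
Executing turtle program step by step:
Start: pos=(0,0), heading=0, pen down
BK 4: (0,0) -> (-4,0) [heading=0, draw]
FD 1: (-4,0) -> (-3,0) [heading=0, draw]
PU: pen up
LT 144: heading 0 -> 144
LT 45: heading 144 -> 189
RT 144: heading 189 -> 45
RT 15: heading 45 -> 30
FD 3: (-3,0) -> (-0.402,1.5) [heading=30, move]
FD 20: (-0.402,1.5) -> (16.919,11.5) [heading=30, move]
FD 14: (16.919,11.5) -> (29.043,18.5) [heading=30, move]
FD 2: (29.043,18.5) -> (30.775,19.5) [heading=30, move]
PD: pen down
BK 17: (30.775,19.5) -> (16.053,11) [heading=30, draw]
Final: pos=(16.053,11), heading=30, 3 segment(s) drawn

Start position: (0, 0)
Final position: (16.053, 11)
Distance = 19.46; >= 1e-6 -> NOT closed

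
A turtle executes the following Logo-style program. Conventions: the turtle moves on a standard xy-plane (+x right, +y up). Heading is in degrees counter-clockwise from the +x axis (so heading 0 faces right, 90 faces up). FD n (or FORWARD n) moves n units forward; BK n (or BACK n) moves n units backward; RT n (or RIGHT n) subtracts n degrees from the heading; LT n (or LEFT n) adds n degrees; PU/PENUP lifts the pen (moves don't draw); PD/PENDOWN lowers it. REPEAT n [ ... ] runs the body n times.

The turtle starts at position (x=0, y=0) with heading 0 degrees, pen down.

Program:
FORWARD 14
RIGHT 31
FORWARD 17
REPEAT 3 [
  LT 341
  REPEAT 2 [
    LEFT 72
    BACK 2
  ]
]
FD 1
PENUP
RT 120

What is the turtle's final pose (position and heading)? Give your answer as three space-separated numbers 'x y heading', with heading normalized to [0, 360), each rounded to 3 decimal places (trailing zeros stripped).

Executing turtle program step by step:
Start: pos=(0,0), heading=0, pen down
FD 14: (0,0) -> (14,0) [heading=0, draw]
RT 31: heading 0 -> 329
FD 17: (14,0) -> (28.572,-8.756) [heading=329, draw]
REPEAT 3 [
  -- iteration 1/3 --
  LT 341: heading 329 -> 310
  REPEAT 2 [
    -- iteration 1/2 --
    LT 72: heading 310 -> 22
    BK 2: (28.572,-8.756) -> (26.717,-9.505) [heading=22, draw]
    -- iteration 2/2 --
    LT 72: heading 22 -> 94
    BK 2: (26.717,-9.505) -> (26.857,-11.5) [heading=94, draw]
  ]
  -- iteration 2/3 --
  LT 341: heading 94 -> 75
  REPEAT 2 [
    -- iteration 1/2 --
    LT 72: heading 75 -> 147
    BK 2: (26.857,-11.5) -> (28.534,-12.589) [heading=147, draw]
    -- iteration 2/2 --
    LT 72: heading 147 -> 219
    BK 2: (28.534,-12.589) -> (30.089,-11.331) [heading=219, draw]
  ]
  -- iteration 3/3 --
  LT 341: heading 219 -> 200
  REPEAT 2 [
    -- iteration 1/2 --
    LT 72: heading 200 -> 272
    BK 2: (30.089,-11.331) -> (30.019,-9.332) [heading=272, draw]
    -- iteration 2/2 --
    LT 72: heading 272 -> 344
    BK 2: (30.019,-9.332) -> (28.096,-8.781) [heading=344, draw]
  ]
]
FD 1: (28.096,-8.781) -> (29.058,-9.056) [heading=344, draw]
PU: pen up
RT 120: heading 344 -> 224
Final: pos=(29.058,-9.056), heading=224, 9 segment(s) drawn

Answer: 29.058 -9.056 224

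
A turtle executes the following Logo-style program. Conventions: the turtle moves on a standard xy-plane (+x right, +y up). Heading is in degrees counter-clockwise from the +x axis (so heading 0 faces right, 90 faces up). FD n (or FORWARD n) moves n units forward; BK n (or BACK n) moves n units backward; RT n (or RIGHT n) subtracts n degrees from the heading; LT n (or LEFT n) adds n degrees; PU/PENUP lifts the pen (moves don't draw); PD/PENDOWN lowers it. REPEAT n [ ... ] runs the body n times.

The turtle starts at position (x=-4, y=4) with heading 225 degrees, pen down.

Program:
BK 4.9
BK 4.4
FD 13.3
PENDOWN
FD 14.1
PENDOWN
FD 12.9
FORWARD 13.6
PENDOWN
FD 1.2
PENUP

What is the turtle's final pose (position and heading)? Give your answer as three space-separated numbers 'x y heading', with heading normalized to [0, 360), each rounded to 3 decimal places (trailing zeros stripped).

Executing turtle program step by step:
Start: pos=(-4,4), heading=225, pen down
BK 4.9: (-4,4) -> (-0.535,7.465) [heading=225, draw]
BK 4.4: (-0.535,7.465) -> (2.576,10.576) [heading=225, draw]
FD 13.3: (2.576,10.576) -> (-6.828,1.172) [heading=225, draw]
PD: pen down
FD 14.1: (-6.828,1.172) -> (-16.799,-8.799) [heading=225, draw]
PD: pen down
FD 12.9: (-16.799,-8.799) -> (-25.92,-17.92) [heading=225, draw]
FD 13.6: (-25.92,-17.92) -> (-35.537,-27.537) [heading=225, draw]
PD: pen down
FD 1.2: (-35.537,-27.537) -> (-36.385,-28.385) [heading=225, draw]
PU: pen up
Final: pos=(-36.385,-28.385), heading=225, 7 segment(s) drawn

Answer: -36.385 -28.385 225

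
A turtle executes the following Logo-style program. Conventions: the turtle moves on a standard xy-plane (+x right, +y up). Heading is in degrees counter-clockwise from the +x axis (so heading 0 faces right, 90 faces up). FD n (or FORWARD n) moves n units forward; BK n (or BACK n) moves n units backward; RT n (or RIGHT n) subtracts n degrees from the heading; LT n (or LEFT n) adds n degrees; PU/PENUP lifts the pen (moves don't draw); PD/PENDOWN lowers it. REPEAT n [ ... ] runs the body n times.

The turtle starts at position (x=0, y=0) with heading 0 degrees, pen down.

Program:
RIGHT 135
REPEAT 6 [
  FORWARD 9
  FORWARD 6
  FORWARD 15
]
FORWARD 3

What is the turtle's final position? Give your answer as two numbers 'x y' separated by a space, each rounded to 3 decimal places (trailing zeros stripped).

Executing turtle program step by step:
Start: pos=(0,0), heading=0, pen down
RT 135: heading 0 -> 225
REPEAT 6 [
  -- iteration 1/6 --
  FD 9: (0,0) -> (-6.364,-6.364) [heading=225, draw]
  FD 6: (-6.364,-6.364) -> (-10.607,-10.607) [heading=225, draw]
  FD 15: (-10.607,-10.607) -> (-21.213,-21.213) [heading=225, draw]
  -- iteration 2/6 --
  FD 9: (-21.213,-21.213) -> (-27.577,-27.577) [heading=225, draw]
  FD 6: (-27.577,-27.577) -> (-31.82,-31.82) [heading=225, draw]
  FD 15: (-31.82,-31.82) -> (-42.426,-42.426) [heading=225, draw]
  -- iteration 3/6 --
  FD 9: (-42.426,-42.426) -> (-48.79,-48.79) [heading=225, draw]
  FD 6: (-48.79,-48.79) -> (-53.033,-53.033) [heading=225, draw]
  FD 15: (-53.033,-53.033) -> (-63.64,-63.64) [heading=225, draw]
  -- iteration 4/6 --
  FD 9: (-63.64,-63.64) -> (-70.004,-70.004) [heading=225, draw]
  FD 6: (-70.004,-70.004) -> (-74.246,-74.246) [heading=225, draw]
  FD 15: (-74.246,-74.246) -> (-84.853,-84.853) [heading=225, draw]
  -- iteration 5/6 --
  FD 9: (-84.853,-84.853) -> (-91.217,-91.217) [heading=225, draw]
  FD 6: (-91.217,-91.217) -> (-95.459,-95.459) [heading=225, draw]
  FD 15: (-95.459,-95.459) -> (-106.066,-106.066) [heading=225, draw]
  -- iteration 6/6 --
  FD 9: (-106.066,-106.066) -> (-112.43,-112.43) [heading=225, draw]
  FD 6: (-112.43,-112.43) -> (-116.673,-116.673) [heading=225, draw]
  FD 15: (-116.673,-116.673) -> (-127.279,-127.279) [heading=225, draw]
]
FD 3: (-127.279,-127.279) -> (-129.401,-129.401) [heading=225, draw]
Final: pos=(-129.401,-129.401), heading=225, 19 segment(s) drawn

Answer: -129.401 -129.401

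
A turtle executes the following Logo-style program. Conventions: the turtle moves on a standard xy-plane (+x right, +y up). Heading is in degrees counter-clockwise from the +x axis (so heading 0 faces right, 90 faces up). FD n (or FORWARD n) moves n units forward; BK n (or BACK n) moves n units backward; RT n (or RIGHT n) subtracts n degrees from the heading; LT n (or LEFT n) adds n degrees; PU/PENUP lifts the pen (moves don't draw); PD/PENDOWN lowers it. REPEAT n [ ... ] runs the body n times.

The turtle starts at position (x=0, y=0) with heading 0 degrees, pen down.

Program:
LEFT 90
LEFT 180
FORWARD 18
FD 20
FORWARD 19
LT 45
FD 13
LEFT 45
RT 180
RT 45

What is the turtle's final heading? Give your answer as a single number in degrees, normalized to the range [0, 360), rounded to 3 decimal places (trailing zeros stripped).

Executing turtle program step by step:
Start: pos=(0,0), heading=0, pen down
LT 90: heading 0 -> 90
LT 180: heading 90 -> 270
FD 18: (0,0) -> (0,-18) [heading=270, draw]
FD 20: (0,-18) -> (0,-38) [heading=270, draw]
FD 19: (0,-38) -> (0,-57) [heading=270, draw]
LT 45: heading 270 -> 315
FD 13: (0,-57) -> (9.192,-66.192) [heading=315, draw]
LT 45: heading 315 -> 0
RT 180: heading 0 -> 180
RT 45: heading 180 -> 135
Final: pos=(9.192,-66.192), heading=135, 4 segment(s) drawn

Answer: 135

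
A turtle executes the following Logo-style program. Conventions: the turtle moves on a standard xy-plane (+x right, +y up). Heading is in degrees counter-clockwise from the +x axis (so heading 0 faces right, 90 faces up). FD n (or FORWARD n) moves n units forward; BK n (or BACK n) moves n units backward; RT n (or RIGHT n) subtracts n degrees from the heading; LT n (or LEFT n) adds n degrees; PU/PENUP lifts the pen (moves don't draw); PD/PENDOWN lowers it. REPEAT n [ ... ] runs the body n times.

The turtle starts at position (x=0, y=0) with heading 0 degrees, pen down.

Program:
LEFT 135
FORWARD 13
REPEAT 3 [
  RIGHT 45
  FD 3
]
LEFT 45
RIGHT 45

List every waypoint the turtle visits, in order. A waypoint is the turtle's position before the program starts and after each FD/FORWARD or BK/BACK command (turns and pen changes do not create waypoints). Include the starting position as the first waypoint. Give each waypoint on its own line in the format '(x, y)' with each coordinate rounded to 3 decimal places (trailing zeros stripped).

Answer: (0, 0)
(-9.192, 9.192)
(-9.192, 12.192)
(-7.071, 14.314)
(-4.071, 14.314)

Derivation:
Executing turtle program step by step:
Start: pos=(0,0), heading=0, pen down
LT 135: heading 0 -> 135
FD 13: (0,0) -> (-9.192,9.192) [heading=135, draw]
REPEAT 3 [
  -- iteration 1/3 --
  RT 45: heading 135 -> 90
  FD 3: (-9.192,9.192) -> (-9.192,12.192) [heading=90, draw]
  -- iteration 2/3 --
  RT 45: heading 90 -> 45
  FD 3: (-9.192,12.192) -> (-7.071,14.314) [heading=45, draw]
  -- iteration 3/3 --
  RT 45: heading 45 -> 0
  FD 3: (-7.071,14.314) -> (-4.071,14.314) [heading=0, draw]
]
LT 45: heading 0 -> 45
RT 45: heading 45 -> 0
Final: pos=(-4.071,14.314), heading=0, 4 segment(s) drawn
Waypoints (5 total):
(0, 0)
(-9.192, 9.192)
(-9.192, 12.192)
(-7.071, 14.314)
(-4.071, 14.314)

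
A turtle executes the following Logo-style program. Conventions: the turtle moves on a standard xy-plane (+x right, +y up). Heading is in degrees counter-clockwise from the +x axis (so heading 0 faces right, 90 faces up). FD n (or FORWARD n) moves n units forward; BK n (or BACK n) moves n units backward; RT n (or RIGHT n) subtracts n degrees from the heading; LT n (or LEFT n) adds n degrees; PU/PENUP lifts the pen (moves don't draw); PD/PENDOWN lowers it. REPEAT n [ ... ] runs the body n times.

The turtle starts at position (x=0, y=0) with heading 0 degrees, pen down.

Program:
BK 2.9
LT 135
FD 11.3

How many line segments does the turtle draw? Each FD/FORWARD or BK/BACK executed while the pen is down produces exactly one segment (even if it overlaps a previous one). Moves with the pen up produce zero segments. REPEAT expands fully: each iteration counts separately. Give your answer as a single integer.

Answer: 2

Derivation:
Executing turtle program step by step:
Start: pos=(0,0), heading=0, pen down
BK 2.9: (0,0) -> (-2.9,0) [heading=0, draw]
LT 135: heading 0 -> 135
FD 11.3: (-2.9,0) -> (-10.89,7.99) [heading=135, draw]
Final: pos=(-10.89,7.99), heading=135, 2 segment(s) drawn
Segments drawn: 2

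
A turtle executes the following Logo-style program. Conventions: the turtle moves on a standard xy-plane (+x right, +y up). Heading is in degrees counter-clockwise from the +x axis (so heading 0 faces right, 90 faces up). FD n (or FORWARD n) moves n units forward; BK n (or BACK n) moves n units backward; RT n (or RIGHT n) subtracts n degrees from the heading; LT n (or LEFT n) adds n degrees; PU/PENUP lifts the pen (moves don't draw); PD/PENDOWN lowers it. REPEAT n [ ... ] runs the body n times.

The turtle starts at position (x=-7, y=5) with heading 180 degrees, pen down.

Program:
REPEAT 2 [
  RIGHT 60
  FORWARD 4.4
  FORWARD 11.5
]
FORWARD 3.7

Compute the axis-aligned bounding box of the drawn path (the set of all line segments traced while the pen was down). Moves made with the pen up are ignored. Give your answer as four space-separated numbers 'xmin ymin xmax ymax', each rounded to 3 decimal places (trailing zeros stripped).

Executing turtle program step by step:
Start: pos=(-7,5), heading=180, pen down
REPEAT 2 [
  -- iteration 1/2 --
  RT 60: heading 180 -> 120
  FD 4.4: (-7,5) -> (-9.2,8.811) [heading=120, draw]
  FD 11.5: (-9.2,8.811) -> (-14.95,18.77) [heading=120, draw]
  -- iteration 2/2 --
  RT 60: heading 120 -> 60
  FD 4.4: (-14.95,18.77) -> (-12.75,22.58) [heading=60, draw]
  FD 11.5: (-12.75,22.58) -> (-7,32.54) [heading=60, draw]
]
FD 3.7: (-7,32.54) -> (-5.15,35.744) [heading=60, draw]
Final: pos=(-5.15,35.744), heading=60, 5 segment(s) drawn

Segment endpoints: x in {-14.95, -12.75, -9.2, -7, -7, -5.15}, y in {5, 8.811, 18.77, 22.58, 32.54, 35.744}
xmin=-14.95, ymin=5, xmax=-5.15, ymax=35.744

Answer: -14.95 5 -5.15 35.744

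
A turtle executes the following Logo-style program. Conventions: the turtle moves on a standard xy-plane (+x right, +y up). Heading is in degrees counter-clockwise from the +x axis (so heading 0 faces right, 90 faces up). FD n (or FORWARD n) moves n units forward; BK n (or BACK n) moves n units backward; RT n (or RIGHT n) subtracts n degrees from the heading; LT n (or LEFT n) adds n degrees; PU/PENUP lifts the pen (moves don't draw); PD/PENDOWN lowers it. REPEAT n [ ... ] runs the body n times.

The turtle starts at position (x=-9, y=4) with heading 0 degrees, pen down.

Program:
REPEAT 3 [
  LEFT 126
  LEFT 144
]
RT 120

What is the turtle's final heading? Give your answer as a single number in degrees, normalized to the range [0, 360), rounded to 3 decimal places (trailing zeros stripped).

Answer: 330

Derivation:
Executing turtle program step by step:
Start: pos=(-9,4), heading=0, pen down
REPEAT 3 [
  -- iteration 1/3 --
  LT 126: heading 0 -> 126
  LT 144: heading 126 -> 270
  -- iteration 2/3 --
  LT 126: heading 270 -> 36
  LT 144: heading 36 -> 180
  -- iteration 3/3 --
  LT 126: heading 180 -> 306
  LT 144: heading 306 -> 90
]
RT 120: heading 90 -> 330
Final: pos=(-9,4), heading=330, 0 segment(s) drawn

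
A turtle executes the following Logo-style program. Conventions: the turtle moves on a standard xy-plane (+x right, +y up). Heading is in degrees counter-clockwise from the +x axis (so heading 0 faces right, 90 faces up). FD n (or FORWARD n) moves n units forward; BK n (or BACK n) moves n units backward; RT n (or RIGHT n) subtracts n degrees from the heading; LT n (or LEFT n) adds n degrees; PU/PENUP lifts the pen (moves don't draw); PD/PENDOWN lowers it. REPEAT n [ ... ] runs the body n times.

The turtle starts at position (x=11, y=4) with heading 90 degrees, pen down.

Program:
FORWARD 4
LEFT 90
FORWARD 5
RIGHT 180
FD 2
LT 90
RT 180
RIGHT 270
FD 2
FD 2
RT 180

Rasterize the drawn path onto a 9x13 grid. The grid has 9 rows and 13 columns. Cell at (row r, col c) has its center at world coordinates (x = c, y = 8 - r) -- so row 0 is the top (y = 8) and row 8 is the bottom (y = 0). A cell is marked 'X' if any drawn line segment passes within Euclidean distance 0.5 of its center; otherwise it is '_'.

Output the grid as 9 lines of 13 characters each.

Answer: ______XXXXXXX
___________X_
___________X_
___________X_
___________X_
_____________
_____________
_____________
_____________

Derivation:
Segment 0: (11,4) -> (11,8)
Segment 1: (11,8) -> (6,8)
Segment 2: (6,8) -> (8,8)
Segment 3: (8,8) -> (10,8)
Segment 4: (10,8) -> (12,8)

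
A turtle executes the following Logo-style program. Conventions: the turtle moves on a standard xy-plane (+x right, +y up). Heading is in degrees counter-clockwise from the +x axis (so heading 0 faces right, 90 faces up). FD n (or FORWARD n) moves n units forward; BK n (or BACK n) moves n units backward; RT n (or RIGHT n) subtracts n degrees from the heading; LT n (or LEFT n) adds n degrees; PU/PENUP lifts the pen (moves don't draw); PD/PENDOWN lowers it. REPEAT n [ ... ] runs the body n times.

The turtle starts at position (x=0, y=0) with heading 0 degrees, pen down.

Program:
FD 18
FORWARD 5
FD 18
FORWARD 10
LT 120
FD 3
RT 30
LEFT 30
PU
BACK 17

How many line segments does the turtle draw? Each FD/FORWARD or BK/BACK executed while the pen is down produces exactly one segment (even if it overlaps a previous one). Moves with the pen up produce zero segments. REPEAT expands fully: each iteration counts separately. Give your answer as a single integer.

Executing turtle program step by step:
Start: pos=(0,0), heading=0, pen down
FD 18: (0,0) -> (18,0) [heading=0, draw]
FD 5: (18,0) -> (23,0) [heading=0, draw]
FD 18: (23,0) -> (41,0) [heading=0, draw]
FD 10: (41,0) -> (51,0) [heading=0, draw]
LT 120: heading 0 -> 120
FD 3: (51,0) -> (49.5,2.598) [heading=120, draw]
RT 30: heading 120 -> 90
LT 30: heading 90 -> 120
PU: pen up
BK 17: (49.5,2.598) -> (58,-12.124) [heading=120, move]
Final: pos=(58,-12.124), heading=120, 5 segment(s) drawn
Segments drawn: 5

Answer: 5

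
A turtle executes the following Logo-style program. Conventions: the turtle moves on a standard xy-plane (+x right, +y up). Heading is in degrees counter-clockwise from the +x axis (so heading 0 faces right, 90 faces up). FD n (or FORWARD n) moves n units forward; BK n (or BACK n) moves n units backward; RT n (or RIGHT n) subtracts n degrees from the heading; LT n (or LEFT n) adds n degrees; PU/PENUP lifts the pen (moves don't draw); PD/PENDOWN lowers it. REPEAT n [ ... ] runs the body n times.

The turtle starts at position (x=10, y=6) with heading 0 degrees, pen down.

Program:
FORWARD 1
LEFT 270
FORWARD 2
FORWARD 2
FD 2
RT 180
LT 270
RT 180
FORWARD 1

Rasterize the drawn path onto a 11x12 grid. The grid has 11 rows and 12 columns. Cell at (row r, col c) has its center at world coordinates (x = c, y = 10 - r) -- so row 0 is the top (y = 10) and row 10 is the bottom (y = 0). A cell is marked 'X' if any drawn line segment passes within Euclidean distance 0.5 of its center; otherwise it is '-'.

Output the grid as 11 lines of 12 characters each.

Answer: ------------
------------
------------
------------
----------XX
-----------X
-----------X
-----------X
-----------X
-----------X
----------XX

Derivation:
Segment 0: (10,6) -> (11,6)
Segment 1: (11,6) -> (11,4)
Segment 2: (11,4) -> (11,2)
Segment 3: (11,2) -> (11,0)
Segment 4: (11,0) -> (10,0)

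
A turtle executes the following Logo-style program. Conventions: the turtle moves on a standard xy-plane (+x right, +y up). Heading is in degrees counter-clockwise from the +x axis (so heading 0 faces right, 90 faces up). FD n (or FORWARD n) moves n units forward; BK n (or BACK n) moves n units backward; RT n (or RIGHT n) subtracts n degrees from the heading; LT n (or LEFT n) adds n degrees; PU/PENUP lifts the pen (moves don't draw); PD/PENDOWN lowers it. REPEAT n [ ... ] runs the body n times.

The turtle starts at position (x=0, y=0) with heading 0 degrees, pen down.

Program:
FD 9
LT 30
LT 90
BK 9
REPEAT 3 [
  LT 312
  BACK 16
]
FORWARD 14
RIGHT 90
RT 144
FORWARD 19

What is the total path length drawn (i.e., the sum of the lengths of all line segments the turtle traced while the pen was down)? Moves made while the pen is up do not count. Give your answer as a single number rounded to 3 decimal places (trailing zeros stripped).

Executing turtle program step by step:
Start: pos=(0,0), heading=0, pen down
FD 9: (0,0) -> (9,0) [heading=0, draw]
LT 30: heading 0 -> 30
LT 90: heading 30 -> 120
BK 9: (9,0) -> (13.5,-7.794) [heading=120, draw]
REPEAT 3 [
  -- iteration 1/3 --
  LT 312: heading 120 -> 72
  BK 16: (13.5,-7.794) -> (8.556,-23.011) [heading=72, draw]
  -- iteration 2/3 --
  LT 312: heading 72 -> 24
  BK 16: (8.556,-23.011) -> (-6.061,-29.519) [heading=24, draw]
  -- iteration 3/3 --
  LT 312: heading 24 -> 336
  BK 16: (-6.061,-29.519) -> (-20.678,-23.011) [heading=336, draw]
]
FD 14: (-20.678,-23.011) -> (-7.888,-28.705) [heading=336, draw]
RT 90: heading 336 -> 246
RT 144: heading 246 -> 102
FD 19: (-7.888,-28.705) -> (-11.838,-10.121) [heading=102, draw]
Final: pos=(-11.838,-10.121), heading=102, 7 segment(s) drawn

Segment lengths:
  seg 1: (0,0) -> (9,0), length = 9
  seg 2: (9,0) -> (13.5,-7.794), length = 9
  seg 3: (13.5,-7.794) -> (8.556,-23.011), length = 16
  seg 4: (8.556,-23.011) -> (-6.061,-29.519), length = 16
  seg 5: (-6.061,-29.519) -> (-20.678,-23.011), length = 16
  seg 6: (-20.678,-23.011) -> (-7.888,-28.705), length = 14
  seg 7: (-7.888,-28.705) -> (-11.838,-10.121), length = 19
Total = 99

Answer: 99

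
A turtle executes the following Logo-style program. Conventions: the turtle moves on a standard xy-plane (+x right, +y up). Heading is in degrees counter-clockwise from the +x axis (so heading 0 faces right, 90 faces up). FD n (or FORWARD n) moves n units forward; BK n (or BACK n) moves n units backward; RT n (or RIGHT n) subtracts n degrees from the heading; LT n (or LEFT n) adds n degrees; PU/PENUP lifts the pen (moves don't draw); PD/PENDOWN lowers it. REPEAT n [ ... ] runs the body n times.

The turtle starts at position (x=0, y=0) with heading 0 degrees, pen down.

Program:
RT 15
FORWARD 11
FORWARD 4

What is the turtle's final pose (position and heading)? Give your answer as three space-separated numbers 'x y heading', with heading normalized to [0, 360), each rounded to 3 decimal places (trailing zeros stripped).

Answer: 14.489 -3.882 345

Derivation:
Executing turtle program step by step:
Start: pos=(0,0), heading=0, pen down
RT 15: heading 0 -> 345
FD 11: (0,0) -> (10.625,-2.847) [heading=345, draw]
FD 4: (10.625,-2.847) -> (14.489,-3.882) [heading=345, draw]
Final: pos=(14.489,-3.882), heading=345, 2 segment(s) drawn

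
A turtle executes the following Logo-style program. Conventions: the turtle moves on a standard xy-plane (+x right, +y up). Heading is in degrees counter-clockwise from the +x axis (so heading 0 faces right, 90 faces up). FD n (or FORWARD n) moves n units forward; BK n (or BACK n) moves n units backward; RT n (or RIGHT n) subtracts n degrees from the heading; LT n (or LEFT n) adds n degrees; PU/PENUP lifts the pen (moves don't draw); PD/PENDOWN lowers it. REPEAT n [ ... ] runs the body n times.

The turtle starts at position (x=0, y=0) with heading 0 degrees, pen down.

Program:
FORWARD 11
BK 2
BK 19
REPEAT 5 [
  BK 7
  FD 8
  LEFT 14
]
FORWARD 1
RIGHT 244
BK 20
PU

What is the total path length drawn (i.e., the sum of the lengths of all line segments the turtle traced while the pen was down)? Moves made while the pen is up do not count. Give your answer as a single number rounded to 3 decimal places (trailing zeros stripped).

Answer: 128

Derivation:
Executing turtle program step by step:
Start: pos=(0,0), heading=0, pen down
FD 11: (0,0) -> (11,0) [heading=0, draw]
BK 2: (11,0) -> (9,0) [heading=0, draw]
BK 19: (9,0) -> (-10,0) [heading=0, draw]
REPEAT 5 [
  -- iteration 1/5 --
  BK 7: (-10,0) -> (-17,0) [heading=0, draw]
  FD 8: (-17,0) -> (-9,0) [heading=0, draw]
  LT 14: heading 0 -> 14
  -- iteration 2/5 --
  BK 7: (-9,0) -> (-15.792,-1.693) [heading=14, draw]
  FD 8: (-15.792,-1.693) -> (-8.03,0.242) [heading=14, draw]
  LT 14: heading 14 -> 28
  -- iteration 3/5 --
  BK 7: (-8.03,0.242) -> (-14.21,-3.044) [heading=28, draw]
  FD 8: (-14.21,-3.044) -> (-7.147,0.711) [heading=28, draw]
  LT 14: heading 28 -> 42
  -- iteration 4/5 --
  BK 7: (-7.147,0.711) -> (-12.349,-3.973) [heading=42, draw]
  FD 8: (-12.349,-3.973) -> (-6.404,1.381) [heading=42, draw]
  LT 14: heading 42 -> 56
  -- iteration 5/5 --
  BK 7: (-6.404,1.381) -> (-10.318,-4.423) [heading=56, draw]
  FD 8: (-10.318,-4.423) -> (-5.844,2.21) [heading=56, draw]
  LT 14: heading 56 -> 70
]
FD 1: (-5.844,2.21) -> (-5.502,3.149) [heading=70, draw]
RT 244: heading 70 -> 186
BK 20: (-5.502,3.149) -> (14.388,5.24) [heading=186, draw]
PU: pen up
Final: pos=(14.388,5.24), heading=186, 15 segment(s) drawn

Segment lengths:
  seg 1: (0,0) -> (11,0), length = 11
  seg 2: (11,0) -> (9,0), length = 2
  seg 3: (9,0) -> (-10,0), length = 19
  seg 4: (-10,0) -> (-17,0), length = 7
  seg 5: (-17,0) -> (-9,0), length = 8
  seg 6: (-9,0) -> (-15.792,-1.693), length = 7
  seg 7: (-15.792,-1.693) -> (-8.03,0.242), length = 8
  seg 8: (-8.03,0.242) -> (-14.21,-3.044), length = 7
  seg 9: (-14.21,-3.044) -> (-7.147,0.711), length = 8
  seg 10: (-7.147,0.711) -> (-12.349,-3.973), length = 7
  seg 11: (-12.349,-3.973) -> (-6.404,1.381), length = 8
  seg 12: (-6.404,1.381) -> (-10.318,-4.423), length = 7
  seg 13: (-10.318,-4.423) -> (-5.844,2.21), length = 8
  seg 14: (-5.844,2.21) -> (-5.502,3.149), length = 1
  seg 15: (-5.502,3.149) -> (14.388,5.24), length = 20
Total = 128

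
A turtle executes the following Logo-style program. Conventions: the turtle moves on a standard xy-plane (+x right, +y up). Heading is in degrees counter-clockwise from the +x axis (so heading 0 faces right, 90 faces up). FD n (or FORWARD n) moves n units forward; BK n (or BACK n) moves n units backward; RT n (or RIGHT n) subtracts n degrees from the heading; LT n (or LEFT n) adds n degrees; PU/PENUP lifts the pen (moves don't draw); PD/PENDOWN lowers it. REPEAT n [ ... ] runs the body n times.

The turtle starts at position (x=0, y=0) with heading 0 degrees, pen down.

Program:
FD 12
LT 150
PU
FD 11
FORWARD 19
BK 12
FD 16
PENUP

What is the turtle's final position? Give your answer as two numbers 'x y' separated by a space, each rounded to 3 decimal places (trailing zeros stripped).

Answer: -17.445 17

Derivation:
Executing turtle program step by step:
Start: pos=(0,0), heading=0, pen down
FD 12: (0,0) -> (12,0) [heading=0, draw]
LT 150: heading 0 -> 150
PU: pen up
FD 11: (12,0) -> (2.474,5.5) [heading=150, move]
FD 19: (2.474,5.5) -> (-13.981,15) [heading=150, move]
BK 12: (-13.981,15) -> (-3.588,9) [heading=150, move]
FD 16: (-3.588,9) -> (-17.445,17) [heading=150, move]
PU: pen up
Final: pos=(-17.445,17), heading=150, 1 segment(s) drawn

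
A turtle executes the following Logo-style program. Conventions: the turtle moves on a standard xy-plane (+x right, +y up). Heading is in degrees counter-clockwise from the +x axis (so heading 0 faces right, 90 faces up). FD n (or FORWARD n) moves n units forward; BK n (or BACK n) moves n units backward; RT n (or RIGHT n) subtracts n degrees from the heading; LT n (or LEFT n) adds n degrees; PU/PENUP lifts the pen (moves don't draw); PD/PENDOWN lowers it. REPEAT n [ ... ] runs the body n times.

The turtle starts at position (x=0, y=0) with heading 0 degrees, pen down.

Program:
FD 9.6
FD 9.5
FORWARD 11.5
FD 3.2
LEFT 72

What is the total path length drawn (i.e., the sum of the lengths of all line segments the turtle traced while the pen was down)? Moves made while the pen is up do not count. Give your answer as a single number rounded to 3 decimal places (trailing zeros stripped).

Executing turtle program step by step:
Start: pos=(0,0), heading=0, pen down
FD 9.6: (0,0) -> (9.6,0) [heading=0, draw]
FD 9.5: (9.6,0) -> (19.1,0) [heading=0, draw]
FD 11.5: (19.1,0) -> (30.6,0) [heading=0, draw]
FD 3.2: (30.6,0) -> (33.8,0) [heading=0, draw]
LT 72: heading 0 -> 72
Final: pos=(33.8,0), heading=72, 4 segment(s) drawn

Segment lengths:
  seg 1: (0,0) -> (9.6,0), length = 9.6
  seg 2: (9.6,0) -> (19.1,0), length = 9.5
  seg 3: (19.1,0) -> (30.6,0), length = 11.5
  seg 4: (30.6,0) -> (33.8,0), length = 3.2
Total = 33.8

Answer: 33.8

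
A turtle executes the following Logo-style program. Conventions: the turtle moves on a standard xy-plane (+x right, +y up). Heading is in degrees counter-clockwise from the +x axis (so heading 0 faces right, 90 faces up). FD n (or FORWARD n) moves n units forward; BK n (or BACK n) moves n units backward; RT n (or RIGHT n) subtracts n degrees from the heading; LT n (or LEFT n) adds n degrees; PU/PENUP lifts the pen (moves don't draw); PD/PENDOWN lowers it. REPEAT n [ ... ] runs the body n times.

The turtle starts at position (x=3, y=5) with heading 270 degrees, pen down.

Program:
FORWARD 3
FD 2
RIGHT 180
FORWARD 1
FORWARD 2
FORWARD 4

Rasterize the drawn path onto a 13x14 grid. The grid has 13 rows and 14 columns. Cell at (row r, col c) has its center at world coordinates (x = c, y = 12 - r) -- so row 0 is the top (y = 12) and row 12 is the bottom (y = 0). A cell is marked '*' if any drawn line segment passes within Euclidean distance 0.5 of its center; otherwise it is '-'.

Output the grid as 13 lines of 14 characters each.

Answer: --------------
--------------
--------------
--------------
--------------
---*----------
---*----------
---*----------
---*----------
---*----------
---*----------
---*----------
---*----------

Derivation:
Segment 0: (3,5) -> (3,2)
Segment 1: (3,2) -> (3,0)
Segment 2: (3,0) -> (3,1)
Segment 3: (3,1) -> (3,3)
Segment 4: (3,3) -> (3,7)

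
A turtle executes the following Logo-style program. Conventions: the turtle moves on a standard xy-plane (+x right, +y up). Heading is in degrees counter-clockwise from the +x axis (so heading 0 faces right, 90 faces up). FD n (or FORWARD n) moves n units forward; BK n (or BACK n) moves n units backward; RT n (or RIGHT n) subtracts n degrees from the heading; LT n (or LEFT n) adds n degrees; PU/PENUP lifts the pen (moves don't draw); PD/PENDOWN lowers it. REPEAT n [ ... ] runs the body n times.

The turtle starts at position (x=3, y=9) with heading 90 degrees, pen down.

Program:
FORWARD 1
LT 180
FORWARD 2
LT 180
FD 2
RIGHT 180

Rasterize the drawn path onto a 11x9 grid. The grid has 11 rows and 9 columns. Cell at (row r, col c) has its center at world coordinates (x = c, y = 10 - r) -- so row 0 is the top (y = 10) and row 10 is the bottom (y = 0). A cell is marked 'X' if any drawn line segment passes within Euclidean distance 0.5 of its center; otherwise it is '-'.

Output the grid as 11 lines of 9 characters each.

Segment 0: (3,9) -> (3,10)
Segment 1: (3,10) -> (3,8)
Segment 2: (3,8) -> (3,10)

Answer: ---X-----
---X-----
---X-----
---------
---------
---------
---------
---------
---------
---------
---------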